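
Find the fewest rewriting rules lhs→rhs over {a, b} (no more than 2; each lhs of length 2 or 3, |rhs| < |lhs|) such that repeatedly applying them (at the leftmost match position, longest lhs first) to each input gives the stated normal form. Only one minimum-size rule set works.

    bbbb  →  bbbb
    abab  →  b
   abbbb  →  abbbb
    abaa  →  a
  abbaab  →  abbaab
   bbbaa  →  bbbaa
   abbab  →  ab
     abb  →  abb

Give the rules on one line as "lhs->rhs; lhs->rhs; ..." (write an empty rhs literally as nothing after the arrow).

aba->; bab->

  | bbbb
  | abab => b
  | abbbb
  | abaa => a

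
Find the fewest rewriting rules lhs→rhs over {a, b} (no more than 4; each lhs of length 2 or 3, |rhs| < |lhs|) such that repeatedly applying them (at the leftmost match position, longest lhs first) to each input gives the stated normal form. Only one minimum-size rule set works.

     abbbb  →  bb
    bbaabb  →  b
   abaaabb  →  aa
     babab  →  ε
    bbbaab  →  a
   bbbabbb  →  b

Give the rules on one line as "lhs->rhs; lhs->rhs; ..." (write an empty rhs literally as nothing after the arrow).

ab->; abb->; ba->b; bbb->

  | abbbb => bb
  | bbaabb => bbabb => bbbb => b
  | abaaabb => aaabb => aa
  | babab => bbab => bbb => ε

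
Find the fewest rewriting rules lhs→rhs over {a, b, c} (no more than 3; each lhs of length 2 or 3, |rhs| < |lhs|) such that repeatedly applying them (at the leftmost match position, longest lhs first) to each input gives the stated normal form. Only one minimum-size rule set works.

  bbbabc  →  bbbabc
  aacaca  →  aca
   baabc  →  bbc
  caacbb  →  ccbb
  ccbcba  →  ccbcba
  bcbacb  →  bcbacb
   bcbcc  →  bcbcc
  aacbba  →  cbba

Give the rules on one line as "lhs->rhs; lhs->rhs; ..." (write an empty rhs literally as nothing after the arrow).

  | bbbabc
  | aacaca => caca => aca
  | baabc => bbc
  | caacbb => ccbb

aa->; cac->ac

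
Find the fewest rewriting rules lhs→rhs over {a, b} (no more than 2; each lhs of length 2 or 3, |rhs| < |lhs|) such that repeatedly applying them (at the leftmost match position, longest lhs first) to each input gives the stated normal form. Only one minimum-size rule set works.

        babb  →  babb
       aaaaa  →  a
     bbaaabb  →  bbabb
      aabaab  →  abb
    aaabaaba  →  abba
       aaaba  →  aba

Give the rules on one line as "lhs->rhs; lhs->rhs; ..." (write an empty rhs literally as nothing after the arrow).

aa->a; baa->b

  | babb
  | aaaaa => aaaa => aaa => aa => a
  | bbaaabb => bbabb
  | aabaab => abaab => abb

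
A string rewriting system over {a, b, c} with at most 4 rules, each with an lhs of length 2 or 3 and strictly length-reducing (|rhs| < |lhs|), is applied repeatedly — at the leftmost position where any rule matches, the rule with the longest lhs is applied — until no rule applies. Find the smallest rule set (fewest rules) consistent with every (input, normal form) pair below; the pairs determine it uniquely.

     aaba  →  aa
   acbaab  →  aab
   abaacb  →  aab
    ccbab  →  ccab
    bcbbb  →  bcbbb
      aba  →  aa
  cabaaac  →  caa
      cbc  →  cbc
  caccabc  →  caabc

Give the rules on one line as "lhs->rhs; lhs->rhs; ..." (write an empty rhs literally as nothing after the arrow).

aaa->aa; ac->a; ba->a

  | aaba => aaa => aa
  | acbaab => abaab => aaab => aab
  | abaacb => aaacb => aacb => aab
  | ccbab => ccab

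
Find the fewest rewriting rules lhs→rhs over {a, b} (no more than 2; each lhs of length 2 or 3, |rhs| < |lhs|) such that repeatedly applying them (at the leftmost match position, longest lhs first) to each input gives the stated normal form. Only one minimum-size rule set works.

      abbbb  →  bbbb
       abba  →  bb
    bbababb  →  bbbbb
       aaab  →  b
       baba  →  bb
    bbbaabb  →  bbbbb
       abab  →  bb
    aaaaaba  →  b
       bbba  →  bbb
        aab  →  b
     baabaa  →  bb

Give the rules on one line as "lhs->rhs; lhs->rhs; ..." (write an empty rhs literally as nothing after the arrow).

ab->b; ba->b

  | abbbb => bbbb
  | abba => bba => bb
  | bbababb => bbbabb => bbbbb
  | aaab => aab => ab => b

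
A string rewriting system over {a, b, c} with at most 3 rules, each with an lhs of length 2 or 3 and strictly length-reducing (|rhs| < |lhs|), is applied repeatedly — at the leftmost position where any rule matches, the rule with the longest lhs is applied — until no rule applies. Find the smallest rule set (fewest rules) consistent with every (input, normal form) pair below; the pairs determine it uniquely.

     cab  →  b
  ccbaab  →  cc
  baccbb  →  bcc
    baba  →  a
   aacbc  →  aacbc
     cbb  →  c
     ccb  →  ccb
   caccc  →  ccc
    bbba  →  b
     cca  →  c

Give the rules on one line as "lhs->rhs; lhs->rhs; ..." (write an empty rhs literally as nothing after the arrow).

ba->b; bb->; ca->

  | cab => b
  | ccbaab => ccbab => ccbb => cc
  | baccbb => bccbb => bcc
  | baba => bba => a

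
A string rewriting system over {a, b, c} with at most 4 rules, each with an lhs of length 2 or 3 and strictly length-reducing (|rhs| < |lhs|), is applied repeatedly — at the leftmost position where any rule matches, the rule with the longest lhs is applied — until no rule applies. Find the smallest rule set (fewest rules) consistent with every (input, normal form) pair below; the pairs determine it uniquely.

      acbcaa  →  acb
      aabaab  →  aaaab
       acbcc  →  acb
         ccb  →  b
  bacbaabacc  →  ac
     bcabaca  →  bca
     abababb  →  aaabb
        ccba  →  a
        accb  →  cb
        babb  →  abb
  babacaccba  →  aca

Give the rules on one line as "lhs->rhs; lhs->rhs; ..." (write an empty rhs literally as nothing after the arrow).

acc->c; ba->a; caa->; cc->

  | acbcaa => acb
  | aabaab => aaaab
  | acbcc => acb
  | ccb => b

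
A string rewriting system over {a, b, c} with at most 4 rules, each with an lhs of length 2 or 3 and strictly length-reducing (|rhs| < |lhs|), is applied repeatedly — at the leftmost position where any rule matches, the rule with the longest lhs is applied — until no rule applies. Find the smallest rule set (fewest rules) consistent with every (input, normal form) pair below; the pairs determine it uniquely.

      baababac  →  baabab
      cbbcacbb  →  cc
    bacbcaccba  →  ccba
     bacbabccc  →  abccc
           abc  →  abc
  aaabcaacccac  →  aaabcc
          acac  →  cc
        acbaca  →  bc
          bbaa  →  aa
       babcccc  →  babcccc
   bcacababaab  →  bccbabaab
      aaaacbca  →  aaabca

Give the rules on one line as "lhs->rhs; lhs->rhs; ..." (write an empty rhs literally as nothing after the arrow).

  | baababac => baabab
  | cbbcacbb => ccacbb => ccbb => cc
  | bacbcaccba => bbcaccba => caccba => ccba
  | bacbabccc => bbabccc => abccc

ac->; aca->c; bb->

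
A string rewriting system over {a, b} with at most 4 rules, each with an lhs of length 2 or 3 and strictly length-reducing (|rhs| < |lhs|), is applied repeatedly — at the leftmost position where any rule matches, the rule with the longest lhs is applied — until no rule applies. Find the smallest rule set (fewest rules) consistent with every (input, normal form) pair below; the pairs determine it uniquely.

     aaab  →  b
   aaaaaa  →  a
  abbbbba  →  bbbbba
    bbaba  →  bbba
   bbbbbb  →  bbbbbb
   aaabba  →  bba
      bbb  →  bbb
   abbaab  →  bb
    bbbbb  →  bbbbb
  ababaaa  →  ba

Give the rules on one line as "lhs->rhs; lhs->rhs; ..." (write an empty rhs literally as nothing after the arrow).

aa->a; ab->b; baa->

  | aaab => aab => ab => b
  | aaaaaa => aaaaa => aaaa => aaa => aa => a
  | abbbbba => bbbbba
  | bbaba => bbba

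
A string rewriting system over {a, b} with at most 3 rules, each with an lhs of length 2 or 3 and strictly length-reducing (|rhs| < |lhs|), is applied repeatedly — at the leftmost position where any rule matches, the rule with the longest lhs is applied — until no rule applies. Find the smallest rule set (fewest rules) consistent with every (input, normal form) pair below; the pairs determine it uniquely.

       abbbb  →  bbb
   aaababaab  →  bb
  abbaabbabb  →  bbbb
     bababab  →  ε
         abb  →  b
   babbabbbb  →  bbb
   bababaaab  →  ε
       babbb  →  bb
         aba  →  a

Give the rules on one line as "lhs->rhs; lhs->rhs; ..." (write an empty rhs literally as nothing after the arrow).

aa->b; ab->; bab->

  | abbbb => bbb
  | aaababaab => bababaab => abaab => aab => bb
  | abbaabbabb => baabbabb => bbbbabb => bbbb
  | bababab => abab => ab => ε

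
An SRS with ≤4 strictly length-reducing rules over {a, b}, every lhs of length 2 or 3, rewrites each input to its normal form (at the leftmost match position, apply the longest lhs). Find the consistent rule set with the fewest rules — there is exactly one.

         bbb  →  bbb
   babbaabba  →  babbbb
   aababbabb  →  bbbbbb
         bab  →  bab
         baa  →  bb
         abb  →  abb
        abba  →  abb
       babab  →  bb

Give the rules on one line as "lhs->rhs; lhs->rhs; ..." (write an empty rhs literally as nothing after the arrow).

  | bbb
  | babbaabba => babbabba => babbbba => babbbb
  | aababbabb => bbabbabb => bbbbabb => bbbbbb
  | bab

aa->b; aba->; bba->bb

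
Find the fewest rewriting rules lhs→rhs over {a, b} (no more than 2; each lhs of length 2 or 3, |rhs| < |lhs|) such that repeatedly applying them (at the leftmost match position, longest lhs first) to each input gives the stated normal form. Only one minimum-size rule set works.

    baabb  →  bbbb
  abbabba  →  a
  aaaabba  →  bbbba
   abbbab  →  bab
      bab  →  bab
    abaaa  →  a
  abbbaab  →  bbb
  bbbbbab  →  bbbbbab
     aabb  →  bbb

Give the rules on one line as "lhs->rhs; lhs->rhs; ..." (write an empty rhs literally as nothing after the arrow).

aa->b; abb->

  | baabb => bbbb
  | abbabba => abba => a
  | aaaabba => baabba => bbbba
  | abbbab => bab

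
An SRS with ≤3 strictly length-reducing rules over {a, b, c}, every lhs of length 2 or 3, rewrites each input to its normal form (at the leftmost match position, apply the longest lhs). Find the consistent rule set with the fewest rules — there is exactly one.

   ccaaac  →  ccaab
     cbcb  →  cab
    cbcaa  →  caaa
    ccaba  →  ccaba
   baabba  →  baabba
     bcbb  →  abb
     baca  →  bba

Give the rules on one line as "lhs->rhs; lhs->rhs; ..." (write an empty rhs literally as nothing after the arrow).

ac->b; bc->a

  | ccaaac => ccaab
  | cbcb => cab
  | cbcaa => caaa
  | ccaba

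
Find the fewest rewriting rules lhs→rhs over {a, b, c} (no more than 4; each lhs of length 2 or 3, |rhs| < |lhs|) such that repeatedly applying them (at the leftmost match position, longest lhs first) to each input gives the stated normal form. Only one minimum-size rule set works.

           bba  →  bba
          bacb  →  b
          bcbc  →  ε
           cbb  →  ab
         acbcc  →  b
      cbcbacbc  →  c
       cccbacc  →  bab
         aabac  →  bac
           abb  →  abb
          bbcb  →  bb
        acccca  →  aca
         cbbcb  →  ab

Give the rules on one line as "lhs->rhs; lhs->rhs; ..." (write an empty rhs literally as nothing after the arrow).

aa->; bc->; cb->a; cc->b

  | bba
  | bacb => baa => b
  | bcbc => bc => ε
  | cbb => ab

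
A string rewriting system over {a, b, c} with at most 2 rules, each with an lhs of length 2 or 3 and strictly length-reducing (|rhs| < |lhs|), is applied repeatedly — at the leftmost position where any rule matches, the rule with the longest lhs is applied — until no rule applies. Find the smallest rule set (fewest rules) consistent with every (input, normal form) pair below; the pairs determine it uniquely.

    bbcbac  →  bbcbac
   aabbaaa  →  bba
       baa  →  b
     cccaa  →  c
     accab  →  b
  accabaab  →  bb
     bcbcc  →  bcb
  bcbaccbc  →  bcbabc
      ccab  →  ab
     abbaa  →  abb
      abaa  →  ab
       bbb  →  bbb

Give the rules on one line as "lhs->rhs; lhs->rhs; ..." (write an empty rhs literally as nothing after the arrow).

aa->; cc->

  | bbcbac
  | aabbaaa => bbaaa => bba
  | baa => b
  | cccaa => caa => c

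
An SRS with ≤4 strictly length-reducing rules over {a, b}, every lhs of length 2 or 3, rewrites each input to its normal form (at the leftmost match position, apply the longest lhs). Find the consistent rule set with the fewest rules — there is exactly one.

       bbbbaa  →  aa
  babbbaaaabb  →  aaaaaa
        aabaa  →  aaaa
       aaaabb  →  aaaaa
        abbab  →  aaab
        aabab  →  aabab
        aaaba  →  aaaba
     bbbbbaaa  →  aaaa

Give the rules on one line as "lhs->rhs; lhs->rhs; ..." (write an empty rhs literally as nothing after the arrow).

baa->aa; bb->a; bbb->

  | bbbbaa => baa => aa
  | babbbaaaabb => baaaaabb => aaaaabb => aaaaaa
  | aabaa => aaaa
  | aaaabb => aaaaa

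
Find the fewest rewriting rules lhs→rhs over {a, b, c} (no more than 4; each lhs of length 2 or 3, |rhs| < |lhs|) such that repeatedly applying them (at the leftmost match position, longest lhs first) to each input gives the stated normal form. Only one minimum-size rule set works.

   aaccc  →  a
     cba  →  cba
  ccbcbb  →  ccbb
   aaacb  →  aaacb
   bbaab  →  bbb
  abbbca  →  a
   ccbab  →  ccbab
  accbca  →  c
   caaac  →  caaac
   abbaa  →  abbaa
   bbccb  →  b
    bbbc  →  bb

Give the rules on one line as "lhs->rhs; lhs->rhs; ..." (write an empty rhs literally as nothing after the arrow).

aab->b; acc->b; bc->; bca->cc

  | aaccc => abc => a
  | cba
  | ccbcbb => ccbb
  | aaacb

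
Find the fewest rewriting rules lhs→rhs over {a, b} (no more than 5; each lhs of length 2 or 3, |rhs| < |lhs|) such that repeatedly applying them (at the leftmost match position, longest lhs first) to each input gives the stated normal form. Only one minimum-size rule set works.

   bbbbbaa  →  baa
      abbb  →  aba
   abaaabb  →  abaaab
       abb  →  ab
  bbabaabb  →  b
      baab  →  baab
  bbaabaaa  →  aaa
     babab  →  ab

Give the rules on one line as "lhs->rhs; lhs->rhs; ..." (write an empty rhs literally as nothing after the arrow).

bab->; bb->b; bba->b; bbb->ba

  | bbbbbaa => babbaa => baa
  | abbb => aba
  | abaaabb => abaaab
  | abb => ab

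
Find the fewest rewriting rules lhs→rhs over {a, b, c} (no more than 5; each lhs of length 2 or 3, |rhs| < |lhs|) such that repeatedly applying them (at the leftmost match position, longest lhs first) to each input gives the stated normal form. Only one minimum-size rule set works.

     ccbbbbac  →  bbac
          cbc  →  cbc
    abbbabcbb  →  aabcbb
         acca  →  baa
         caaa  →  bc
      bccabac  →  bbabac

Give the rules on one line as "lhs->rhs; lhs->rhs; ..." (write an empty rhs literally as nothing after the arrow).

  | ccbbbbac => bbbbbac => bbac
  | cbc
  | abbbabcbb => aabcbb
  | acca => baa

aaa->cc; acc->ba; bbb->; cc->b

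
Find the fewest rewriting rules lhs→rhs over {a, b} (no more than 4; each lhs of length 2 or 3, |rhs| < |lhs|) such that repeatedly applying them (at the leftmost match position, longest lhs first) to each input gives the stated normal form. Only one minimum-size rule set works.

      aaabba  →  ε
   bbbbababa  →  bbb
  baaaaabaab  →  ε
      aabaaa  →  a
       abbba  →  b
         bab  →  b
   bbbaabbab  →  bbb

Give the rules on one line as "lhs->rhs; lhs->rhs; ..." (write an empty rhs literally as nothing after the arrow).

  | aaabba => aabba => abba => ba => ε
  | bbbbababa => bbbbaba => bbbba => bbb
  | baaaaabaab => aaaabaab => aaabaab => aabaab => abaab => aab => ab => ε
  | aabaaa => abaaa => aaa => aa => a

aa->a; ab->; ba->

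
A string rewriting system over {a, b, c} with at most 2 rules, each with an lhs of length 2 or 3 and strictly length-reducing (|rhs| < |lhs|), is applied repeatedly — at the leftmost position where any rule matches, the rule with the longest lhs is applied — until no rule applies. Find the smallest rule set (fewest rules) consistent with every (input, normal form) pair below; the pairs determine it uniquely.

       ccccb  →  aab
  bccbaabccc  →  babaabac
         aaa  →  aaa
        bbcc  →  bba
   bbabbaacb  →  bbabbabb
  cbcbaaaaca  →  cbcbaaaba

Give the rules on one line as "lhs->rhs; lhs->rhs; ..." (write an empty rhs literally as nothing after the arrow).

aac->ab; cc->a

  | ccccb => accb => aab
  | bccbaabccc => babaabccc => babaabac
  | aaa
  | bbcc => bba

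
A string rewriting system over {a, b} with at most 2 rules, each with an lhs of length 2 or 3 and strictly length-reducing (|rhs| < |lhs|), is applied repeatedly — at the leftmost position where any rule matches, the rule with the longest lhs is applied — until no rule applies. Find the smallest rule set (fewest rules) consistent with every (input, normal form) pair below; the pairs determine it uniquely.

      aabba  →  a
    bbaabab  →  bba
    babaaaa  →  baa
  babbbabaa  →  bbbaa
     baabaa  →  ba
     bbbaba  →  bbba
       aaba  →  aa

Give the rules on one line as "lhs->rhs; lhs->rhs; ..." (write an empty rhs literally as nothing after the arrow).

  | aabba => aba => a
  | bbaabab => bbaab => bba
  | babaaaa => baaaa => baa
  | babbbabaa => bbbabaa => bbbaa

aaa->a; ab->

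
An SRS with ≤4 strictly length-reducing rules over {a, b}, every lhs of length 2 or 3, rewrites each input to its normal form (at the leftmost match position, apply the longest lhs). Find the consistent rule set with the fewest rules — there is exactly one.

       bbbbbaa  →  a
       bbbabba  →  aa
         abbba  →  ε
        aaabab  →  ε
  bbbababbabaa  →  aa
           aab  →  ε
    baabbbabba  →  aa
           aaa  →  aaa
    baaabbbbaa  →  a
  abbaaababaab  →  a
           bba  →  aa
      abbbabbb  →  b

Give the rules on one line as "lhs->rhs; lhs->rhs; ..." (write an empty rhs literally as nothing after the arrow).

aab->; ab->b; ba->; bb->a

  | bbbbbaa => abbbaa => bbbaa => abaa => baa => a
  | bbbabba => ababba => babba => bba => aa
  | abbba => bbba => aba => ba => ε
  | aaabab => aab => ε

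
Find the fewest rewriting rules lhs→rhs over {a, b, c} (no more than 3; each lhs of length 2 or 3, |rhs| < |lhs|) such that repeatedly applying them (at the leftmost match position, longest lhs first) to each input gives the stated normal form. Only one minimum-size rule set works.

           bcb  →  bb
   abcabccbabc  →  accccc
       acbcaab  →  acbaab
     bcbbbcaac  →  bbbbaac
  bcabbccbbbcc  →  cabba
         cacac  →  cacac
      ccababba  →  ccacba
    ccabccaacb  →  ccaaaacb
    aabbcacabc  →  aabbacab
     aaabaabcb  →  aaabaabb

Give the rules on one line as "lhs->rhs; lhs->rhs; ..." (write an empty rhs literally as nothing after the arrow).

  | bcb => bb
  | abcabccbabc => ababccbabc => acccbabc => accccc
  | acbcaab => acbaab
  | bcbbbcaac => bbbbcaac => bbbbaac

bab->c; bc->b; bcc->a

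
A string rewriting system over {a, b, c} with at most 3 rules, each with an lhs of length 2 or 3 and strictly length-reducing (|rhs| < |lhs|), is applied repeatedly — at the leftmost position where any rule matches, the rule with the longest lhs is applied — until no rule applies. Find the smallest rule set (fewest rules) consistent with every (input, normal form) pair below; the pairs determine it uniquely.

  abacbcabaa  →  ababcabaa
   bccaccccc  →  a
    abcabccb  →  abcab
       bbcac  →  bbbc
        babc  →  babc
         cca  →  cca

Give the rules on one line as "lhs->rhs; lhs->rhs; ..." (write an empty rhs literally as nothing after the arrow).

ac->a; bcc->; cac->bc

  | abacbcabaa => ababcabaa
  | bccaccccc => accccc => acccc => accc => acc => ac => a
  | abcabccb => abcab
  | bbcac => bbbc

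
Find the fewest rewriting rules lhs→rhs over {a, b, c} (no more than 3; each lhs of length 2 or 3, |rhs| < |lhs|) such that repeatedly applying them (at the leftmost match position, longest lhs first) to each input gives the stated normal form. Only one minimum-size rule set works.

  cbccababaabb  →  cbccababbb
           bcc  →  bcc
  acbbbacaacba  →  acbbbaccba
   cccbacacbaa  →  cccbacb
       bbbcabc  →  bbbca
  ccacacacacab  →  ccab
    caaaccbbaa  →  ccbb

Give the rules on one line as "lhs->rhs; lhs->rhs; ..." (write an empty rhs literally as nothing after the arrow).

  | cbccababaabb => cbccababbb
  | bcc
  | acbbbacaacba => acbbbaccba
  | cccbacacbaa => cccbacbaa => cccbacb

aa->; abc->a; cac->c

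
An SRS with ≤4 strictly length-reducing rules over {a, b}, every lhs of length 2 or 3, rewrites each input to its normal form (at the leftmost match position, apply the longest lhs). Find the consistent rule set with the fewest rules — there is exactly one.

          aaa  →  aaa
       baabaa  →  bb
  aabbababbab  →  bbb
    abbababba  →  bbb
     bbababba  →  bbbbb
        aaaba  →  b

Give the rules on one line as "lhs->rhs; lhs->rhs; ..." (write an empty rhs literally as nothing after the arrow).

  | aaa
  | baabaa => baaba => baab => bab => bb
  | aabbababbab => abababbab => abbabbab => babbab => bbab => bbb
  | abbababba => bababba => babbba => bbba => bbb

ab->b; aba->ab; abb->b; bba->bb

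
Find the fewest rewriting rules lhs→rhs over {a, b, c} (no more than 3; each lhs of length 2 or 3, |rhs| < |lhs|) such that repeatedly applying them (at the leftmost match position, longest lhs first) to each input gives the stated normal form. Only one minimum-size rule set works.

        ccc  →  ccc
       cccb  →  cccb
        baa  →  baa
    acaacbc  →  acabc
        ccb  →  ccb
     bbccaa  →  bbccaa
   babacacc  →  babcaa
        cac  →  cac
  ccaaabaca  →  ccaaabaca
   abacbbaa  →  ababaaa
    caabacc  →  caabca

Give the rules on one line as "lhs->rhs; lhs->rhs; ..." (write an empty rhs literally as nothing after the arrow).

  | ccc
  | cccb
  | baa
  | acaacbc => acabc

aac->a; acc->ca; cbb->ba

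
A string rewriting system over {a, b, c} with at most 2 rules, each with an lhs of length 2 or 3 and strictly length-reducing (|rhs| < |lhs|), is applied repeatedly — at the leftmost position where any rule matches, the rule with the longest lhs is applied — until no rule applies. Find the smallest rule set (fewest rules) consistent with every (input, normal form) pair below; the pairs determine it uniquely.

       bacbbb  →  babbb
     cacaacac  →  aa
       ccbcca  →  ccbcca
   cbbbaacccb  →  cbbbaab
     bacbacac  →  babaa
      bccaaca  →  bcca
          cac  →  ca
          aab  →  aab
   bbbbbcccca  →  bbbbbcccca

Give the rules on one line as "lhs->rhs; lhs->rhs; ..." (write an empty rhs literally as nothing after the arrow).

ac->a; caa->

  | bacbbb => babbb
  | cacaacac => caaacac => acac => aac => aa
  | ccbcca
  | cbbbaacccb => cbbbaaccb => cbbbaacb => cbbbaab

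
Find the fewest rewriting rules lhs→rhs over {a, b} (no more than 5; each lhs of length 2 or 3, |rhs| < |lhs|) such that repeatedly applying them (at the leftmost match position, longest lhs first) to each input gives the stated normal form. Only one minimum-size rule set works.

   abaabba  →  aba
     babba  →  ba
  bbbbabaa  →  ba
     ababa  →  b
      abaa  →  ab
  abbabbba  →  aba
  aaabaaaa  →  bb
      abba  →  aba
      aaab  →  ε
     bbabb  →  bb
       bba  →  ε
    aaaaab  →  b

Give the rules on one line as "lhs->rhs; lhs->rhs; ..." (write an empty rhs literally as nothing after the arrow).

aa->b; abb->ab; bab->; bba->

  | abaabba => abbbba => abbba => abba => aba
  | babba => ba
  | bbbbabaa => bbbaa => ba
  | ababa => aa => b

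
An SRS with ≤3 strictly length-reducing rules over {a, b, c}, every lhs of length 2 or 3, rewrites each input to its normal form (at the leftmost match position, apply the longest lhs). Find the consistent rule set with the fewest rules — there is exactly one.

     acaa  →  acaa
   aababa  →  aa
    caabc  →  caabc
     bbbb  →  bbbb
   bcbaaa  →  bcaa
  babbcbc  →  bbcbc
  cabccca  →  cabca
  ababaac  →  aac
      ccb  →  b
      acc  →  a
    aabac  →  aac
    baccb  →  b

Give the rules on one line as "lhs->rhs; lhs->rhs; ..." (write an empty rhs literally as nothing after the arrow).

ba->; cc->

  | acaa
  | aababa => aaba => aa
  | caabc
  | bbbb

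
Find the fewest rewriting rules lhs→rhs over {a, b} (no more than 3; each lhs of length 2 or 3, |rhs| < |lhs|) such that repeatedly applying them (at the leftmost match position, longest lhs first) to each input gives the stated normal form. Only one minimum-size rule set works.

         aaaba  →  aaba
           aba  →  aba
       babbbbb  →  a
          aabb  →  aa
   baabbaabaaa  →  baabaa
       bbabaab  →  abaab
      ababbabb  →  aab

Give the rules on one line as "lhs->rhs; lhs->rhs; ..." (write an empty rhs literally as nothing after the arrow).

aaa->aa; bab->a; bb->

  | aaaba => aaba
  | aba
  | babbbbb => abbbb => abb => a
  | aabb => aa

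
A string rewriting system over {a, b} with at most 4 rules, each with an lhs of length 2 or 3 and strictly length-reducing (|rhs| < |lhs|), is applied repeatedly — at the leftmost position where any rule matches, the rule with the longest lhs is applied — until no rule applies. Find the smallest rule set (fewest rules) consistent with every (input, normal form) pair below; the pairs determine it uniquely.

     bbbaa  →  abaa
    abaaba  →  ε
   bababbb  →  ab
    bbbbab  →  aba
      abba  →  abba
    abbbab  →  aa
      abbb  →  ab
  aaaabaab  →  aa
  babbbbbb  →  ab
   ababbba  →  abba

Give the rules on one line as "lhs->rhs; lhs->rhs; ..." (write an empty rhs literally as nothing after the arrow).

  | bbbaa => abaa
  | abaaba => ababa => aaa => ε
  | bababbb => aabbb => abbb => aab => ab
  | bbbbab => abbab => aba

aaa->; aab->ab; bab->a; bbb->ab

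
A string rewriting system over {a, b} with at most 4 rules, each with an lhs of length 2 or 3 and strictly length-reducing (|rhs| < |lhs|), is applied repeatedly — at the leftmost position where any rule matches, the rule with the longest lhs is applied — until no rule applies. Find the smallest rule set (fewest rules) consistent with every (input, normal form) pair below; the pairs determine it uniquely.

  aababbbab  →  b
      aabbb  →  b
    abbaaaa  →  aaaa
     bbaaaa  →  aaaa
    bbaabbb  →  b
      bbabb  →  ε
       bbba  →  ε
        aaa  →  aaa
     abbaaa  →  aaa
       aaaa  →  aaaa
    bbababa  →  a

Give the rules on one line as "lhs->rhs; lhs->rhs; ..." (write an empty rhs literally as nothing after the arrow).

abb->bb; ba->; bb->

  | aababbbab => aabbbab => abbbab => bbbab => bab => b
  | aabbb => abbb => bbb => b
  | abbaaaa => bbaaaa => aaaa
  | bbaaaa => aaaa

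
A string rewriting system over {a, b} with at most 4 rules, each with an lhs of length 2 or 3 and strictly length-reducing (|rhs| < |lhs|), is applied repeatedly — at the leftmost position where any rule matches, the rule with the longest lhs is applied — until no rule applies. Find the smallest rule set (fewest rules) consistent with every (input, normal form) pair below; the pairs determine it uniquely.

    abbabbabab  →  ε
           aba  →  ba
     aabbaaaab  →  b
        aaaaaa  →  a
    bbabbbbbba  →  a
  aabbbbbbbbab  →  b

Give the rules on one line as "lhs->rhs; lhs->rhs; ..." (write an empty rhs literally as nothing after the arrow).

  | abbabbabab => bbabbabab => abbabab => bbabab => abab => bab => bb => ε
  | aba => ba
  | aabbaaaab => abbaaaab => bbaaaab => aaaab => aaab => aab => ab => b
  | aaaaaa => aaaaa => aaaa => aaa => aa => a

aa->a; ab->b; bb->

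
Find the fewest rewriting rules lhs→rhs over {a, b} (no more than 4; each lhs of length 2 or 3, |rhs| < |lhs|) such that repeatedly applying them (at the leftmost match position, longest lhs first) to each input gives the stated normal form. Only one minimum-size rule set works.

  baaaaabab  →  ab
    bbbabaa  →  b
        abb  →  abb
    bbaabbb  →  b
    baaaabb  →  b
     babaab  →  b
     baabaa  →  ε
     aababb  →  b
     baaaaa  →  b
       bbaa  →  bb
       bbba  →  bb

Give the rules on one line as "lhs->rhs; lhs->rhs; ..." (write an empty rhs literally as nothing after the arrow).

aa->; ba->b; bab->aa; bbb->bb

  | baaaaabab => baaaabab => baaabab => baabab => babab => aaab => ab
  | bbbabaa => bbabaa => baaaa => baaa => baa => ba => b
  | abb
  | bbaabbb => bbabbb => baabb => babb => aab => b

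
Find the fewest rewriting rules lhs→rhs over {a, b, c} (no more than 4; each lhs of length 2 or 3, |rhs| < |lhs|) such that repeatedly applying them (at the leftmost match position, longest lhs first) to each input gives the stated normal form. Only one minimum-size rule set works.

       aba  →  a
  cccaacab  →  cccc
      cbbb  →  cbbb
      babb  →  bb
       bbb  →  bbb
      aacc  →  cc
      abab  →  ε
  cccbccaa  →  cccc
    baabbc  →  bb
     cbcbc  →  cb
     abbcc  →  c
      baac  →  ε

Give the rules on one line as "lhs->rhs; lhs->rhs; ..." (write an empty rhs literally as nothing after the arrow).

aa->; ab->; bc->; bcb->bb

  | aba => a
  | cccaacab => ccccab => cccc
  | cbbb
  | babb => bb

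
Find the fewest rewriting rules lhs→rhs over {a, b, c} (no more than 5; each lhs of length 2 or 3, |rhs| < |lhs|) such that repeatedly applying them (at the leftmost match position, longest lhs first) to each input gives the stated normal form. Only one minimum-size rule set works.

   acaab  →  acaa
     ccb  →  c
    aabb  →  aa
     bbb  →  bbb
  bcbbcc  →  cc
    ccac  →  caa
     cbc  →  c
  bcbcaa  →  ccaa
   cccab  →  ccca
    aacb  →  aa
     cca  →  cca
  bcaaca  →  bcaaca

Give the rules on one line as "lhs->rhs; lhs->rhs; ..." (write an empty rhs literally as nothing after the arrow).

ab->a; bcb->c; cac->aa; cb->

  | acaab => acaa
  | ccb => c
  | aabb => aab => aa
  | bbb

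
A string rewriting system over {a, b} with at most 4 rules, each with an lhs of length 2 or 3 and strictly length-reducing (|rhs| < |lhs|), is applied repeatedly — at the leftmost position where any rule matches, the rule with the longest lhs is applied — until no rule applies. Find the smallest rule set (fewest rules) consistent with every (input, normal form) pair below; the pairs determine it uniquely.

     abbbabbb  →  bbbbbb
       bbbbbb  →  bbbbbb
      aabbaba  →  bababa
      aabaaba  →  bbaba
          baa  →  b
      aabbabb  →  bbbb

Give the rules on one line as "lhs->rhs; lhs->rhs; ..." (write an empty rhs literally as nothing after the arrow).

aa->; aaa->ba; aab->ba; abb->bb

  | abbbabbb => bbbabbb => bbbbbb
  | bbbbbb
  | aabbaba => bababa
  | aabaaba => baaaba => bbaba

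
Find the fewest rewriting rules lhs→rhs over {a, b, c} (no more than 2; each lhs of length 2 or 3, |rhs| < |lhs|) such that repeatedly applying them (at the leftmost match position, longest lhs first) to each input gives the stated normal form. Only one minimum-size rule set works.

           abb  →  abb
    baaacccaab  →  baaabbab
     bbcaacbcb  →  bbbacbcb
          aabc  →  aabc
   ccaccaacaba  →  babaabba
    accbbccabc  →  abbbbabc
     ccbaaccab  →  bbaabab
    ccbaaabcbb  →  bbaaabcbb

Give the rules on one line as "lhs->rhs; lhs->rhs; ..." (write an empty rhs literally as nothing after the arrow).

  | abb
  | baaacccaab => baaabcaab => baaabbab
  | bbcaacbcb => bbbacbcb
  | aabc

ca->b; cc->b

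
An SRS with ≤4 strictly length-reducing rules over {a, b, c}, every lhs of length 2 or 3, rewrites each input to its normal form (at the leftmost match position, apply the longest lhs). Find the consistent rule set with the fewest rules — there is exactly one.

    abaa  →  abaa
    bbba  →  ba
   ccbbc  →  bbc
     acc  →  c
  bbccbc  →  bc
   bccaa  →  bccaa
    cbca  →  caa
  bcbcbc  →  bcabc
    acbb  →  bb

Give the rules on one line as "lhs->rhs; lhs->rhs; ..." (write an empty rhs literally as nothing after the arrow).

  | abaa
  | bbba => ba
  | ccbbc => bbc
  | acc => c

ac->; bbb->b; cbc->ca; ccb->b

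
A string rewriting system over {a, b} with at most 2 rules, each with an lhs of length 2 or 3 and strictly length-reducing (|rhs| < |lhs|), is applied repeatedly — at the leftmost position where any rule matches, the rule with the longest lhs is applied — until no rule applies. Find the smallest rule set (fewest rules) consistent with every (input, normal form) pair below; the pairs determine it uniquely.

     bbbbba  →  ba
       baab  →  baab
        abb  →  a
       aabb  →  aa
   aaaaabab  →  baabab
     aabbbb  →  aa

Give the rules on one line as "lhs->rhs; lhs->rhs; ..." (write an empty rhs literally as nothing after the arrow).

  | bbbbba => bbba => ba
  | baab
  | abb => a
  | aabb => aa

aaa->b; bb->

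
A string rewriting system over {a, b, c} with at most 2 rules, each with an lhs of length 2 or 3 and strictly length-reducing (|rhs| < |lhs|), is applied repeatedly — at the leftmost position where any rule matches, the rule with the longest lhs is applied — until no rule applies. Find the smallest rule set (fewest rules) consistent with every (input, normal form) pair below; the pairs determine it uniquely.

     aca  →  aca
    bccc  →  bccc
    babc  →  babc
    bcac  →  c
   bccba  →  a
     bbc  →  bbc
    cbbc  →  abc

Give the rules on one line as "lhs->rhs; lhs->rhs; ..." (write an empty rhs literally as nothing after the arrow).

  | aca
  | bccc
  | babc
  | bcac => c

bca->; cb->a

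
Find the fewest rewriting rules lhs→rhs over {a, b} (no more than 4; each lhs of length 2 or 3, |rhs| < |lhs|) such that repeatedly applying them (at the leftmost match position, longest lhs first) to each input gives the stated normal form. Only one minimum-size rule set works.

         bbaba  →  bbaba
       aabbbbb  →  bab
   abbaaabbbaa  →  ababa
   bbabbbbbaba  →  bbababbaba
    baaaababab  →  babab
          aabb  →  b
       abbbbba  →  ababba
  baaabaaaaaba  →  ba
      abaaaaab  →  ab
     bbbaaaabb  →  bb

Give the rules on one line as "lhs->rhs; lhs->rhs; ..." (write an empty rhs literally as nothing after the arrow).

aa->a; aab->; bbb->ba

  | bbaba
  | aabbbbb => bbbb => bab
  | abbaaabbbaa => abbaabbbaa => abbbbaa => ababaa => ababa
  | bbabbbbbaba => bbababbaba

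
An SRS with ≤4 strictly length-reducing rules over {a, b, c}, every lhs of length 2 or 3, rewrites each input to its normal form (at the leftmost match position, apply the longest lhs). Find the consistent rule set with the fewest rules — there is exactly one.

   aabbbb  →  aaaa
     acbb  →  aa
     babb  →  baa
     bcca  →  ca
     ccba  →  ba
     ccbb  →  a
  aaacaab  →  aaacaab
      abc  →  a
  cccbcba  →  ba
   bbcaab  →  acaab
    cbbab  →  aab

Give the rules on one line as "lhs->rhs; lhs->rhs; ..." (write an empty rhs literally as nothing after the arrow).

bb->a; bc->; cb->b

  | aabbbb => aaabb => aaaa
  | acbb => abb => aa
  | babb => baa
  | bcca => ca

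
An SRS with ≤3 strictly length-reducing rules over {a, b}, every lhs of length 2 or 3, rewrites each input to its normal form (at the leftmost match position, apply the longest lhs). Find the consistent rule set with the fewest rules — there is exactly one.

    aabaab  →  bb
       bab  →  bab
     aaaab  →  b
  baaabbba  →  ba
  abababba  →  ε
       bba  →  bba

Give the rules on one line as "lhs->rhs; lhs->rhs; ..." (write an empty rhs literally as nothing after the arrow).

aa->; aba->a; abb->a

  | aabaab => baab => bb
  | bab
  | aaaab => aab => b
  | baaabbba => babbba => baba => ba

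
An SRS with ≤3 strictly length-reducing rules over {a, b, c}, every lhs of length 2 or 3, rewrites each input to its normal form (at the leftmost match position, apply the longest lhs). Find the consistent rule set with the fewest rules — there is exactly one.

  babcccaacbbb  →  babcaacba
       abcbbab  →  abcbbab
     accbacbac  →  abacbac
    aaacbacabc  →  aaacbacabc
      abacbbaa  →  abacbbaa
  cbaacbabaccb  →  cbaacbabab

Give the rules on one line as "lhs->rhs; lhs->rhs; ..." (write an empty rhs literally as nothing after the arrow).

bbb->ba; cc->

  | babcccaacbbb => babcaacbbb => babcaacba
  | abcbbab
  | accbacbac => abacbac
  | aaacbacabc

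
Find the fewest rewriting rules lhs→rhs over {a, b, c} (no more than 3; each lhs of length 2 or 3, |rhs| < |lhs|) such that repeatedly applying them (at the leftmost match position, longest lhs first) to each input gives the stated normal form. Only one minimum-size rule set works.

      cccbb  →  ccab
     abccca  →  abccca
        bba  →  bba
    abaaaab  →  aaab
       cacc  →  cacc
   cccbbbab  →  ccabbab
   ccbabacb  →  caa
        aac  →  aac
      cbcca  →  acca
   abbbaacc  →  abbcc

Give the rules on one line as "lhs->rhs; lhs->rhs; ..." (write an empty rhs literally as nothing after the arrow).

baa->; cb->a

  | cccbb => ccab
  | abccca
  | bba
  | abaaaab => aaab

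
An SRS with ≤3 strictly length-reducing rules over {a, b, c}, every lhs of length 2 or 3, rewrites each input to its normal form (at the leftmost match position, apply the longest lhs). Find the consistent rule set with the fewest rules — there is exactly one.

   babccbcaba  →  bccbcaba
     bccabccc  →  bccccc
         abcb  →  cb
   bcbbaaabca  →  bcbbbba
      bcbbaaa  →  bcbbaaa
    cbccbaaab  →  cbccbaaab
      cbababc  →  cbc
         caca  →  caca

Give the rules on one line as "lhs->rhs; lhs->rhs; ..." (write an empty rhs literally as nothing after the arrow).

aac->bb; abc->c

  | babccbcaba => bccbcaba
  | bccabccc => bccccc
  | abcb => cb
  | bcbbaaabca => bcbbaaca => bcbbbba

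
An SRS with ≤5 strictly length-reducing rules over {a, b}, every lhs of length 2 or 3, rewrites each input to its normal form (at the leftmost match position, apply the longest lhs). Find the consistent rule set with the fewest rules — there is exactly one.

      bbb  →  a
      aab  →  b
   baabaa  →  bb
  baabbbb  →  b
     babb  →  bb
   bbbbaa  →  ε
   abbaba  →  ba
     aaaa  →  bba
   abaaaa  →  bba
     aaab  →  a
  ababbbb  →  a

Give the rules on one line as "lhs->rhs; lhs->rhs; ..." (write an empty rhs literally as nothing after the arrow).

aa->; aaa->bb; ab->; bbb->a

  | bbb => a
  | aab => b
  | baabaa => bbaa => bb
  | baabbbb => bbbbb => abb => b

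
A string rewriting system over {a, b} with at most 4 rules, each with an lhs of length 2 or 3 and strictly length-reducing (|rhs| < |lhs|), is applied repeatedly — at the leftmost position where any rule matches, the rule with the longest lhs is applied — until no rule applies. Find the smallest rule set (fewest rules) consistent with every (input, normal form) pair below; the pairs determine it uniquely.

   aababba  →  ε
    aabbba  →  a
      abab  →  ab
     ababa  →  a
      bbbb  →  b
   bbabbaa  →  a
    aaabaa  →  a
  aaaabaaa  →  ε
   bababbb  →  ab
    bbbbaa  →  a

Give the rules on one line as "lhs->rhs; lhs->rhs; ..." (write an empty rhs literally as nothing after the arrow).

  | aababba => ababba => abba => aaa => ba => ε
  | aabbba => abbba => aaba => aba => a
  | abab => ab
  | ababa => aba => a

aa->b; aab->ab; ba->; bb->a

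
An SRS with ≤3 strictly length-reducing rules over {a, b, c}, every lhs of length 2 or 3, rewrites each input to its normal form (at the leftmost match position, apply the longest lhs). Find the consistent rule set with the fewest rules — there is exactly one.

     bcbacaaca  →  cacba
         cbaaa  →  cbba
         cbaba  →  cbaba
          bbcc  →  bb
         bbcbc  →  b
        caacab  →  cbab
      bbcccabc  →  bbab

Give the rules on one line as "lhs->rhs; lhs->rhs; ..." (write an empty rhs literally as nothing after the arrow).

aa->b; bc->b; bcb->c

  | bcbacaaca => cacaaca => cacbca => cacba
  | cbaaa => cbba
  | cbaba
  | bbcc => bbc => bb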